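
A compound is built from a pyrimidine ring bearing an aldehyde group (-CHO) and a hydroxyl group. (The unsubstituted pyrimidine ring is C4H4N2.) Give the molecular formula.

Atom tally by fragment:
  pyrimidine ring core → C:4 H:4 N:2
  (− 2 ring H displaced by substituents)
  + CHO → C:1 H:1 O:1
  + OH → O:1 H:1
Element totals:
  C: 5
  H: 4
  N: 2
  O: 2

C5H4N2O2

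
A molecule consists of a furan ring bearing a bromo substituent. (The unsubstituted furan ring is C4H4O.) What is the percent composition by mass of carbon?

32.69%

Atom tally by fragment:
  furan ring core → C:4 H:4 O:1
  (− 1 ring H displaced by substituents)
  + Br → Br:1
Element totals:
  C: 4
  H: 3
  Br: 1
  O: 1
Molecular formula: C4H3BrO.
Molar mass = 146.971 g/mol.
Mass from C: 4 × 12.011 = 48.044 g/mol.
%C = 48.044 / 146.971 × 100 = 32.69%.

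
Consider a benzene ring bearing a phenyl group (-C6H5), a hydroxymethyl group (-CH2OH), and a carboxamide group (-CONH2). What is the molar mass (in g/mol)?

227.26 g/mol

Atom tally by fragment:
  benzene ring core → C:6 H:6
  (− 3 ring H displaced by substituents)
  + C6H5 → C:6 H:5
  + CH2OH → C:1 H:3 O:1
  + CONH2 → C:1 H:2 O:1 N:1
Element totals:
  C: 14
  H: 13
  N: 1
  O: 2
Molecular formula: C14H13NO2.
  M = 14(12.011) + 13(1.008) + 14.007 + 2(15.999)
    = 168.154 + 13.104 + 14.007 + 31.998 = 227.263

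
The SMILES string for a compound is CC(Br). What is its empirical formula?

Atom tally by fragment:
  CH3 → C:1 H:3
  CH2Br → C:1 H:2 Br:1
Element totals:
  C: 2
  H: 5
  Br: 1
Molecular formula: C2H5Br.
gcd of subscripts (1, 2, 5) = 1, so the empirical formula equals the molecular formula.

C2H5Br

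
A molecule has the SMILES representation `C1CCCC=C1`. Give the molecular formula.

Atom tally by fragment:
  cyclohexene ring core → C:6 H:10
Element totals:
  C: 6
  H: 10

C6H10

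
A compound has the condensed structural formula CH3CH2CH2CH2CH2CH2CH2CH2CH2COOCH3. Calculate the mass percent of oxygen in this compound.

17.18%

Atom tally by fragment:
  CH3 → C:1 H:3
  CH2 → C:1 H:2
  CH2 → C:1 H:2
  CH2 → C:1 H:2
  CH2 → C:1 H:2
  CH2 → C:1 H:2
  CH2 → C:1 H:2
  CH2 → C:1 H:2
  CH2COOCH3 → C:3 H:5 O:2
Element totals:
  C: 11
  H: 22
  O: 2
Molecular formula: C11H22O2.
Molar mass = 186.295 g/mol.
Mass from O: 2 × 15.999 = 31.998 g/mol.
%O = 31.998 / 186.295 × 100 = 17.18%.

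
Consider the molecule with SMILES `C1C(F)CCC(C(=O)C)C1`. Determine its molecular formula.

Atom tally by fragment:
  cyclohexane ring core → C:6 H:12
  (− 2 ring H displaced by substituents)
  + F → F:1
  + COCH3 → C:2 H:3 O:1
Element totals:
  C: 8
  H: 13
  F: 1
  O: 1

C8H13FO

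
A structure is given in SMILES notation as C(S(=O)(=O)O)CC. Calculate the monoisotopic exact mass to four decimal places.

Atom tally by fragment:
  HO3SCH2 → C:1 H:3 S:1 O:3
  CH2 → C:1 H:2
  CH3 → C:1 H:3
Element totals:
  C: 3
  H: 8
  O: 3
  S: 1
Molecular formula: C3H8O3S.
  M = 3(12.0) + 8(1.007825) + 3(15.994915) + 31.972071
    = 36.000000 + 8.062600 + 47.984745 + 31.972071 = 124.019416

124.0194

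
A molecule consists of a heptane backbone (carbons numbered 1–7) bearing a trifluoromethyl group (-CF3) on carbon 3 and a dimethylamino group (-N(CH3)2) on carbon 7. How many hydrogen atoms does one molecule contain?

Atom tally by fragment:
  CH3 → C:1 H:3
  CH2 → C:1 H:2
  CH(CF3) → C:2 H:1 F:3
  CH2 → C:1 H:2
  CH2 → C:1 H:2
  CH2 → C:1 H:2
  CH2N(CH3)2 → C:3 H:8 N:1
Element totals:
  C: 10
  H: 20
  F: 3
  N: 1

20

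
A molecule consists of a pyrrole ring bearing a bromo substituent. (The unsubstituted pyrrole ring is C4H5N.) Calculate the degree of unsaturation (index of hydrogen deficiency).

Atom tally by fragment:
  pyrrole ring core → C:4 H:5 N:1
  (− 1 ring H displaced by substituents)
  + Br → Br:1
Element totals:
  C: 4
  H: 4
  Br: 1
  N: 1
Molecular formula: C4H4BrN.
DoU = (2C + 2 + N − H − X) / 2 = (2·4 + 2 + 1 − 4 − 1) / 2 = 3.

3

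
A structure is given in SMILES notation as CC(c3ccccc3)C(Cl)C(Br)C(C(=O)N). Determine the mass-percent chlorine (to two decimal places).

11.64%

Atom tally by fragment:
  CH3 → C:1 H:3
  CH(C6H5) → C:7 H:6
  CH(Cl) → C:1 H:1 Cl:1
  CH(Br) → C:1 H:1 Br:1
  CH2CONH2 → C:2 H:4 O:1 N:1
Element totals:
  C: 12
  H: 15
  Br: 1
  Cl: 1
  N: 1
  O: 1
Molecular formula: C12H15BrClNO.
Molar mass = 304.612 g/mol.
Mass from Cl: 1 × 35.45 = 35.450 g/mol.
%Cl = 35.450 / 304.612 × 100 = 11.64%.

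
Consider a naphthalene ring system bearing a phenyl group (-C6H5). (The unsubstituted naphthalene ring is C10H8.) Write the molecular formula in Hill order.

C16H12

Atom tally by fragment:
  naphthalene ring system core → C:10 H:8
  (− 1 ring H displaced by substituents)
  + C6H5 → C:6 H:5
Element totals:
  C: 16
  H: 12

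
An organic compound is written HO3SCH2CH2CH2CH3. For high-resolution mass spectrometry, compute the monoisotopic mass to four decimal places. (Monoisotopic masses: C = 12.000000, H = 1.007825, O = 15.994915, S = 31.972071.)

138.0351

Element totals:
  C: 4
  H: 10
  O: 3
  S: 1
Molecular formula: C4H10O3S.
  M = 4(12.0) + 10(1.007825) + 3(15.994915) + 31.972071
    = 48.000000 + 10.078250 + 47.984745 + 31.972071 = 138.035066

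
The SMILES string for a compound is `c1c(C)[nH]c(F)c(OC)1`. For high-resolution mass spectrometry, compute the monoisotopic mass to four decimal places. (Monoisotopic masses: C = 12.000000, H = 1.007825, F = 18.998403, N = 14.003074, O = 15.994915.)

Atom tally by fragment:
  pyrrole ring core → C:4 H:5 N:1
  (− 3 ring H displaced by substituents)
  + CH3 → C:1 H:3
  + F → F:1
  + OCH3 → C:1 H:3 O:1
Element totals:
  C: 6
  H: 8
  F: 1
  N: 1
  O: 1
Molecular formula: C6H8FNO.
  M = 6(12.0) + 8(1.007825) + 18.998403 + 14.003074 + 15.994915
    = 72.000000 + 8.062600 + 18.998403 + 14.003074 + 15.994915 = 129.058992

129.0590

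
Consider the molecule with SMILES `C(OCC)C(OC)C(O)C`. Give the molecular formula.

C7H16O3

Atom tally by fragment:
  C2H5OCH2 → C:3 H:7 O:1
  CH(OCH3) → C:2 H:4 O:1
  CH(OH) → C:1 H:2 O:1
  CH3 → C:1 H:3
Element totals:
  C: 7
  H: 16
  O: 3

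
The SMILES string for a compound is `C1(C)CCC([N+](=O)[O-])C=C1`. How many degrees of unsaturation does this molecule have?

Atom tally by fragment:
  cyclohexene ring core → C:6 H:10
  (− 2 ring H displaced by substituents)
  + CH3 → C:1 H:3
  + NO2 → N:1 O:2
Element totals:
  C: 7
  H: 11
  N: 1
  O: 2
Molecular formula: C7H11NO2.
DoU = (2C + 2 + N − H − X) / 2 = (2·7 + 2 + 1 − 11 − 0) / 2 = 3.

3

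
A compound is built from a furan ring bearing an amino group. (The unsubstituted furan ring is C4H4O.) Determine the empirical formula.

C4H5NO

Atom tally by fragment:
  furan ring core → C:4 H:4 O:1
  (− 1 ring H displaced by substituents)
  + NH2 → N:1 H:2
Element totals:
  C: 4
  H: 5
  N: 1
  O: 1
Molecular formula: C4H5NO.
gcd of subscripts (4, 5, 1, 1) = 1, so the empirical formula equals the molecular formula.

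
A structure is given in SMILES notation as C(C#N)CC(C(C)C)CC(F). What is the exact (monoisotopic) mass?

Atom tally by fragment:
  NCCH2 → C:2 H:2 N:1
  CH2 → C:1 H:2
  CH(CH(CH3)2) → C:4 H:8
  CH2 → C:1 H:2
  CH2F → C:1 H:2 F:1
Element totals:
  C: 9
  H: 16
  F: 1
  N: 1
Molecular formula: C9H16FN.
  M = 9(12.0) + 16(1.007825) + 18.998403 + 14.003074
    = 108.000000 + 16.125200 + 18.998403 + 14.003074 = 157.126677

157.1267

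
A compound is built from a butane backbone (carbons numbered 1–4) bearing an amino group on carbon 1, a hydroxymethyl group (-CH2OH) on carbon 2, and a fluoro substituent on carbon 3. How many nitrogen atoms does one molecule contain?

1

Atom tally by fragment:
  H2NCH2 → C:1 H:4 N:1
  CH(CH2OH) → C:2 H:4 O:1
  CH(F) → C:1 H:1 F:1
  CH3 → C:1 H:3
Element totals:
  C: 5
  H: 12
  F: 1
  N: 1
  O: 1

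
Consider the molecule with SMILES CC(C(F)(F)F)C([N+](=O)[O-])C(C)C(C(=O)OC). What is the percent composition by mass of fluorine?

22.16%

Atom tally by fragment:
  CH3 → C:1 H:3
  CH(CF3) → C:2 H:1 F:3
  CH(NO2) → C:1 H:1 N:1 O:2
  CH(CH3) → C:2 H:4
  CH2COOCH3 → C:3 H:5 O:2
Element totals:
  C: 9
  H: 14
  F: 3
  N: 1
  O: 4
Molecular formula: C9H14F3NO4.
Molar mass = 257.208 g/mol.
Mass from F: 3 × 18.998 = 56.994 g/mol.
%F = 56.994 / 257.208 × 100 = 22.16%.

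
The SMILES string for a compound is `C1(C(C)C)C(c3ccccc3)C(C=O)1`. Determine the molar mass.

188.27 g/mol

Atom tally by fragment:
  cyclopropane ring core → C:3 H:6
  (− 3 ring H displaced by substituents)
  + CH(CH3)2 → C:3 H:7
  + C6H5 → C:6 H:5
  + CHO → C:1 H:1 O:1
Element totals:
  C: 13
  H: 16
  O: 1
Molecular formula: C13H16O.
  M = 13(12.011) + 16(1.008) + 15.999
    = 156.143 + 16.128 + 15.999 = 188.270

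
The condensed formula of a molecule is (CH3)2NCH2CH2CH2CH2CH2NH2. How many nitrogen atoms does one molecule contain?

Atom tally by fragment:
  (CH3)2NCH2 → C:3 H:8 N:1
  CH2 → C:1 H:2
  CH2 → C:1 H:2
  CH2 → C:1 H:2
  CH2NH2 → C:1 H:4 N:1
Element totals:
  C: 7
  H: 18
  N: 2

2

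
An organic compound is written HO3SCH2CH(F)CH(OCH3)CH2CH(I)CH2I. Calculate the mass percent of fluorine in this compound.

Atom tally by fragment:
  HO3SCH2 → C:1 H:3 S:1 O:3
  CH(F) → C:1 H:1 F:1
  CH(OCH3) → C:2 H:4 O:1
  CH2 → C:1 H:2
  CH(I) → C:1 H:1 I:1
  CH2I → C:1 H:2 I:1
Element totals:
  C: 7
  H: 13
  F: 1
  I: 2
  O: 4
  S: 1
Molecular formula: C7H13FI2O4S.
Molar mass = 466.043 g/mol.
Mass from F: 1 × 18.998 = 18.998 g/mol.
%F = 18.998 / 466.043 × 100 = 4.08%.

4.08%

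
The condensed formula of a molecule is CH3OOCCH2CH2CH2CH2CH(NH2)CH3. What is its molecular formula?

C8H17NO2

Atom tally by fragment:
  CH3OOCCH2 → C:3 H:5 O:2
  CH2 → C:1 H:2
  CH2 → C:1 H:2
  CH2 → C:1 H:2
  CH(NH2) → C:1 H:3 N:1
  CH3 → C:1 H:3
Element totals:
  C: 8
  H: 17
  N: 1
  O: 2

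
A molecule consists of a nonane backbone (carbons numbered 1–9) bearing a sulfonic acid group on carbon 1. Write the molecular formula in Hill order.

Atom tally by fragment:
  HO3SCH2 → C:1 H:3 S:1 O:3
  CH2 → C:1 H:2
  CH2 → C:1 H:2
  CH2 → C:1 H:2
  CH2 → C:1 H:2
  CH2 → C:1 H:2
  CH2 → C:1 H:2
  CH2 → C:1 H:2
  CH3 → C:1 H:3
Element totals:
  C: 9
  H: 20
  O: 3
  S: 1

C9H20O3S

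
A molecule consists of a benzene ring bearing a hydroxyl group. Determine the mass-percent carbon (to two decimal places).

76.57%

Atom tally by fragment:
  benzene ring core → C:6 H:6
  (− 1 ring H displaced by substituents)
  + OH → O:1 H:1
Element totals:
  C: 6
  H: 6
  O: 1
Molecular formula: C6H6O.
Molar mass = 94.113 g/mol.
Mass from C: 6 × 12.011 = 72.066 g/mol.
%C = 72.066 / 94.113 × 100 = 76.57%.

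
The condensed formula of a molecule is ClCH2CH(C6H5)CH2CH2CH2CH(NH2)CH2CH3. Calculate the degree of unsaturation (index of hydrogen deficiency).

Element totals:
  C: 14
  H: 22
  Cl: 1
  N: 1
Molecular formula: C14H22ClN.
DoU = (2C + 2 + N − H − X) / 2 = (2·14 + 2 + 1 − 22 − 1) / 2 = 4.

4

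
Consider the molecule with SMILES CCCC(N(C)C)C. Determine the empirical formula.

C7H17N

Atom tally by fragment:
  CH3 → C:1 H:3
  CH2 → C:1 H:2
  CH2 → C:1 H:2
  CH(N(CH3)2) → C:3 H:7 N:1
  CH3 → C:1 H:3
Element totals:
  C: 7
  H: 17
  N: 1
Molecular formula: C7H17N.
gcd of subscripts (7, 17, 1) = 1, so the empirical formula equals the molecular formula.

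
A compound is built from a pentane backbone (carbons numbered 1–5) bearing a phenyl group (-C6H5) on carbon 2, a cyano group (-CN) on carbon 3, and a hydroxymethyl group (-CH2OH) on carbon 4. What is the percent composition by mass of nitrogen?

Atom tally by fragment:
  CH3 → C:1 H:3
  CH(C6H5) → C:7 H:6
  CH(CN) → C:2 H:1 N:1
  CH(CH2OH) → C:2 H:4 O:1
  CH3 → C:1 H:3
Element totals:
  C: 13
  H: 17
  N: 1
  O: 1
Molecular formula: C13H17NO.
Molar mass = 203.285 g/mol.
Mass from N: 1 × 14.007 = 14.007 g/mol.
%N = 14.007 / 203.285 × 100 = 6.89%.

6.89%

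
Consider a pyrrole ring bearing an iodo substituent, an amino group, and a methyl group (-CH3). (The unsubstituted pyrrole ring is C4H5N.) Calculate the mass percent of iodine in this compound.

57.16%

Atom tally by fragment:
  pyrrole ring core → C:4 H:5 N:1
  (− 3 ring H displaced by substituents)
  + I → I:1
  + NH2 → N:1 H:2
  + CH3 → C:1 H:3
Element totals:
  C: 5
  H: 7
  I: 1
  N: 2
Molecular formula: C5H7IN2.
Molar mass = 222.029 g/mol.
Mass from I: 1 × 126.904 = 126.904 g/mol.
%I = 126.904 / 222.029 × 100 = 57.16%.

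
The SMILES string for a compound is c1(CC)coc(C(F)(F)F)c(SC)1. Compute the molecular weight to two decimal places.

Atom tally by fragment:
  furan ring core → C:4 H:4 O:1
  (− 3 ring H displaced by substituents)
  + C2H5 → C:2 H:5
  + CF3 → C:1 F:3
  + SCH3 → C:1 H:3 S:1
Element totals:
  C: 8
  H: 9
  F: 3
  O: 1
  S: 1
Molecular formula: C8H9F3OS.
  M = 8(12.011) + 9(1.008) + 3(18.998) + 15.999 + 32.06
    = 96.088 + 9.072 + 56.994 + 15.999 + 32.060 = 210.213

210.21 g/mol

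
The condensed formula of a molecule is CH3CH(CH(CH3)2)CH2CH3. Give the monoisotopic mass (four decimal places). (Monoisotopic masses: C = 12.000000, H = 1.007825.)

100.1252

Atom tally by fragment:
  CH3 → C:1 H:3
  CH(CH(CH3)2) → C:4 H:8
  CH2 → C:1 H:2
  CH3 → C:1 H:3
Element totals:
  C: 7
  H: 16
Molecular formula: C7H16.
  M = 7(12.0) + 16(1.007825)
    = 84.000000 + 16.125200 = 100.125200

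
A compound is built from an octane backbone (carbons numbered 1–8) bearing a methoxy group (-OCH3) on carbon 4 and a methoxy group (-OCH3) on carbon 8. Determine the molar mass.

Atom tally by fragment:
  CH3 → C:1 H:3
  CH2 → C:1 H:2
  CH2 → C:1 H:2
  CH(OCH3) → C:2 H:4 O:1
  CH2 → C:1 H:2
  CH2 → C:1 H:2
  CH2 → C:1 H:2
  CH2OCH3 → C:2 H:5 O:1
Element totals:
  C: 10
  H: 22
  O: 2
Molecular formula: C10H22O2.
  M = 10(12.011) + 22(1.008) + 2(15.999)
    = 120.110 + 22.176 + 31.998 = 174.284

174.28 g/mol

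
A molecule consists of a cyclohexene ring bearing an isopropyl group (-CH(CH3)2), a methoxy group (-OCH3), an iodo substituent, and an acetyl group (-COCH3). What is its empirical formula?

Atom tally by fragment:
  cyclohexene ring core → C:6 H:10
  (− 4 ring H displaced by substituents)
  + CH(CH3)2 → C:3 H:7
  + OCH3 → C:1 H:3 O:1
  + I → I:1
  + COCH3 → C:2 H:3 O:1
Element totals:
  C: 12
  H: 19
  I: 1
  O: 2
Molecular formula: C12H19IO2.
gcd of subscripts (12, 19, 1, 2) = 1, so the empirical formula equals the molecular formula.

C12H19IO2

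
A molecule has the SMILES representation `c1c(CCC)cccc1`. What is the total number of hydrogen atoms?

Atom tally by fragment:
  benzene ring core → C:6 H:6
  (− 1 ring H displaced by substituents)
  + CH2CH2CH3 → C:3 H:7
Element totals:
  C: 9
  H: 12

12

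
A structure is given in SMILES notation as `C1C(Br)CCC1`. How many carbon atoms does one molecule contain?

5

Atom tally by fragment:
  cyclopentane ring core → C:5 H:10
  (− 1 ring H displaced by substituents)
  + Br → Br:1
Element totals:
  C: 5
  H: 9
  Br: 1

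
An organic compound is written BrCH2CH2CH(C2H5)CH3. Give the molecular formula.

Atom tally by fragment:
  BrCH2 → C:1 H:2 Br:1
  CH2 → C:1 H:2
  CH(C2H5) → C:3 H:6
  CH3 → C:1 H:3
Element totals:
  C: 6
  H: 13
  Br: 1

C6H13Br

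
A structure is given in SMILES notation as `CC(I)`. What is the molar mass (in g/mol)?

155.97 g/mol

Atom tally by fragment:
  CH3 → C:1 H:3
  CH2I → C:1 H:2 I:1
Element totals:
  C: 2
  H: 5
  I: 1
Molecular formula: C2H5I.
  M = 2(12.011) + 5(1.008) + 126.904
    = 24.022 + 5.040 + 126.904 = 155.966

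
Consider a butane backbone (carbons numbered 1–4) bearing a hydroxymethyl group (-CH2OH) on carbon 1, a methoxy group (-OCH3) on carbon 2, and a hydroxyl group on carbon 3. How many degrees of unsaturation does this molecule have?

0

Atom tally by fragment:
  HOCH2CH2 → C:2 H:5 O:1
  CH(OCH3) → C:2 H:4 O:1
  CH(OH) → C:1 H:2 O:1
  CH3 → C:1 H:3
Element totals:
  C: 6
  H: 14
  O: 3
Molecular formula: C6H14O3.
DoU = (2C + 2 + N − H − X) / 2 = (2·6 + 2 + 0 − 14 − 0) / 2 = 0.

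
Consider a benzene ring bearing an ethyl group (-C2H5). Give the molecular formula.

C8H10

Atom tally by fragment:
  benzene ring core → C:6 H:6
  (− 1 ring H displaced by substituents)
  + C2H5 → C:2 H:5
Element totals:
  C: 8
  H: 10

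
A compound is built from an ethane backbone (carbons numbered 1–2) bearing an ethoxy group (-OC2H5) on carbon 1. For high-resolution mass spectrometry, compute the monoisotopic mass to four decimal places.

Atom tally by fragment:
  C2H5OCH2 → C:3 H:7 O:1
  CH3 → C:1 H:3
Element totals:
  C: 4
  H: 10
  O: 1
Molecular formula: C4H10O.
  M = 4(12.0) + 10(1.007825) + 15.994915
    = 48.000000 + 10.078250 + 15.994915 = 74.073165

74.0732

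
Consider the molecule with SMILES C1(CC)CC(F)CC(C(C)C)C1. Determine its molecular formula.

Atom tally by fragment:
  cyclohexane ring core → C:6 H:12
  (− 3 ring H displaced by substituents)
  + C2H5 → C:2 H:5
  + F → F:1
  + CH(CH3)2 → C:3 H:7
Element totals:
  C: 11
  H: 21
  F: 1

C11H21F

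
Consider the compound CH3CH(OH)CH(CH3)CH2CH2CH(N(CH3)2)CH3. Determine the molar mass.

Element totals:
  C: 10
  H: 23
  N: 1
  O: 1
Molecular formula: C10H23NO.
  M = 10(12.011) + 23(1.008) + 14.007 + 15.999
    = 120.110 + 23.184 + 14.007 + 15.999 = 173.300

173.30 g/mol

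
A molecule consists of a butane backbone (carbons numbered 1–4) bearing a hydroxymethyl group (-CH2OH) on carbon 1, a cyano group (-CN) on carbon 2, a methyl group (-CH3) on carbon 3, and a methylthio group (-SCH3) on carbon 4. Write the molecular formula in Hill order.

C8H15NOS

Atom tally by fragment:
  HOCH2CH2 → C:2 H:5 O:1
  CH(CN) → C:2 H:1 N:1
  CH(CH3) → C:2 H:4
  CH2SCH3 → C:2 H:5 S:1
Element totals:
  C: 8
  H: 15
  N: 1
  O: 1
  S: 1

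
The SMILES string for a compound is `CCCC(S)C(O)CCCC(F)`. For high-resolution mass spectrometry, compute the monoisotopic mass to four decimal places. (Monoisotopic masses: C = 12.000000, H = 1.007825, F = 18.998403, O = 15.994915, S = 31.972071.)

194.1141

Atom tally by fragment:
  CH3 → C:1 H:3
  CH2 → C:1 H:2
  CH2 → C:1 H:2
  CH(SH) → C:1 H:2 S:1
  CH(OH) → C:1 H:2 O:1
  CH2 → C:1 H:2
  CH2 → C:1 H:2
  CH2 → C:1 H:2
  CH2F → C:1 H:2 F:1
Element totals:
  C: 9
  H: 19
  F: 1
  O: 1
  S: 1
Molecular formula: C9H19FOS.
  M = 9(12.0) + 19(1.007825) + 18.998403 + 15.994915 + 31.972071
    = 108.000000 + 19.148675 + 18.998403 + 15.994915 + 31.972071 = 194.114064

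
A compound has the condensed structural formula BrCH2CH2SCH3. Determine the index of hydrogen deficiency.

Atom tally by fragment:
  BrCH2 → C:1 H:2 Br:1
  CH2SCH3 → C:2 H:5 S:1
Element totals:
  C: 3
  H: 7
  Br: 1
  S: 1
Molecular formula: C3H7BrS.
DoU = (2C + 2 + N − H − X) / 2 = (2·3 + 2 + 0 − 7 − 1) / 2 = 0.

0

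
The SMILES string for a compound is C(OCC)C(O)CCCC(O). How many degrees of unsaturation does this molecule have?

Atom tally by fragment:
  C2H5OCH2 → C:3 H:7 O:1
  CH(OH) → C:1 H:2 O:1
  CH2 → C:1 H:2
  CH2 → C:1 H:2
  CH2 → C:1 H:2
  CH2OH → C:1 H:3 O:1
Element totals:
  C: 8
  H: 18
  O: 3
Molecular formula: C8H18O3.
DoU = (2C + 2 + N − H − X) / 2 = (2·8 + 2 + 0 − 18 − 0) / 2 = 0.

0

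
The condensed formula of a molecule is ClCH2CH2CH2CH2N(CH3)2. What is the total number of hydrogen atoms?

Atom tally by fragment:
  ClCH2 → C:1 H:2 Cl:1
  CH2 → C:1 H:2
  CH2 → C:1 H:2
  CH2N(CH3)2 → C:3 H:8 N:1
Element totals:
  C: 6
  H: 14
  Cl: 1
  N: 1

14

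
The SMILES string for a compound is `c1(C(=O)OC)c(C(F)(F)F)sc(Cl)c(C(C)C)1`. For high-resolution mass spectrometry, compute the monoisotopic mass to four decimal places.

Atom tally by fragment:
  thiophene ring core → C:4 H:4 S:1
  (− 4 ring H displaced by substituents)
  + COOCH3 → C:2 H:3 O:2
  + CF3 → C:1 F:3
  + Cl → Cl:1
  + CH(CH3)2 → C:3 H:7
Element totals:
  C: 10
  H: 10
  Cl: 1
  F: 3
  O: 2
  S: 1
Molecular formula: C10H10ClF3O2S.
  M = 10(12.0) + 10(1.007825) + 34.968853 + 3(18.998403) + 2(15.994915) + 31.972071
    = 120.000000 + 10.078250 + 34.968853 + 56.995209 + 31.989830 + 31.972071 = 286.004213

286.0042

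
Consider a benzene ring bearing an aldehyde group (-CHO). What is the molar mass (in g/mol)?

Atom tally by fragment:
  benzene ring core → C:6 H:6
  (− 1 ring H displaced by substituents)
  + CHO → C:1 H:1 O:1
Element totals:
  C: 7
  H: 6
  O: 1
Molecular formula: C7H6O.
  M = 7(12.011) + 6(1.008) + 15.999
    = 84.077 + 6.048 + 15.999 = 106.124

106.12 g/mol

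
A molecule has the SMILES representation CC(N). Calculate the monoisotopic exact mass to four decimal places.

Atom tally by fragment:
  CH3 → C:1 H:3
  CH2NH2 → C:1 H:4 N:1
Element totals:
  C: 2
  H: 7
  N: 1
Molecular formula: C2H7N.
  M = 2(12.0) + 7(1.007825) + 14.003074
    = 24.000000 + 7.054775 + 14.003074 = 45.057849

45.0578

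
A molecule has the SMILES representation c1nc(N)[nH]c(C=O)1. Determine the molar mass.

Atom tally by fragment:
  imidazole ring core → C:3 H:4 N:2
  (− 2 ring H displaced by substituents)
  + NH2 → N:1 H:2
  + CHO → C:1 H:1 O:1
Element totals:
  C: 4
  H: 5
  N: 3
  O: 1
Molecular formula: C4H5N3O.
  M = 4(12.011) + 5(1.008) + 3(14.007) + 15.999
    = 48.044 + 5.040 + 42.021 + 15.999 = 111.104

111.10 g/mol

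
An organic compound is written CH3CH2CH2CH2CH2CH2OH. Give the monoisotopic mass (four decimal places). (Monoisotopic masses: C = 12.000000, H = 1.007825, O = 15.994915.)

102.1045

Atom tally by fragment:
  CH3 → C:1 H:3
  CH2 → C:1 H:2
  CH2 → C:1 H:2
  CH2 → C:1 H:2
  CH2 → C:1 H:2
  CH2OH → C:1 H:3 O:1
Element totals:
  C: 6
  H: 14
  O: 1
Molecular formula: C6H14O.
  M = 6(12.0) + 14(1.007825) + 15.994915
    = 72.000000 + 14.109550 + 15.994915 = 102.104465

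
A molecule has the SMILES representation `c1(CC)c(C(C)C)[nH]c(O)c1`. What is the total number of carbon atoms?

Atom tally by fragment:
  pyrrole ring core → C:4 H:5 N:1
  (− 3 ring H displaced by substituents)
  + C2H5 → C:2 H:5
  + CH(CH3)2 → C:3 H:7
  + OH → O:1 H:1
Element totals:
  C: 9
  H: 15
  N: 1
  O: 1

9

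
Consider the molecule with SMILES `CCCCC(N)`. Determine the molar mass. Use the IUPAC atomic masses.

87.17 g/mol

Atom tally by fragment:
  CH3 → C:1 H:3
  CH2 → C:1 H:2
  CH2 → C:1 H:2
  CH2 → C:1 H:2
  CH2NH2 → C:1 H:4 N:1
Element totals:
  C: 5
  H: 13
  N: 1
Molecular formula: C5H13N.
  M = 5(12.011) + 13(1.008) + 14.007
    = 60.055 + 13.104 + 14.007 = 87.166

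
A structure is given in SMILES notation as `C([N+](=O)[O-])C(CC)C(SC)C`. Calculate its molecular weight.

Atom tally by fragment:
  O2NCH2 → C:1 H:2 N:1 O:2
  CH(C2H5) → C:3 H:6
  CH(SCH3) → C:2 H:4 S:1
  CH3 → C:1 H:3
Element totals:
  C: 7
  H: 15
  N: 1
  O: 2
  S: 1
Molecular formula: C7H15NO2S.
  M = 7(12.011) + 15(1.008) + 14.007 + 2(15.999) + 32.06
    = 84.077 + 15.120 + 14.007 + 31.998 + 32.060 = 177.262

177.26 g/mol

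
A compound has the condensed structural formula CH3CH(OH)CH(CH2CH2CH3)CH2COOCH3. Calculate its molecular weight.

Element totals:
  C: 9
  H: 18
  O: 3
Molecular formula: C9H18O3.
  M = 9(12.011) + 18(1.008) + 3(15.999)
    = 108.099 + 18.144 + 47.997 = 174.240

174.24 g/mol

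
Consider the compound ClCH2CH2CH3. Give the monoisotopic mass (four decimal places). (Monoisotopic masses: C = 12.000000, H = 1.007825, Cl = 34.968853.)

Atom tally by fragment:
  ClCH2 → C:1 H:2 Cl:1
  CH2 → C:1 H:2
  CH3 → C:1 H:3
Element totals:
  C: 3
  H: 7
  Cl: 1
Molecular formula: C3H7Cl.
  M = 3(12.0) + 7(1.007825) + 34.968853
    = 36.000000 + 7.054775 + 34.968853 = 78.023628

78.0236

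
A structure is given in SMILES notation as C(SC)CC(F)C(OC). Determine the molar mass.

152.23 g/mol

Atom tally by fragment:
  CH3SCH2 → C:2 H:5 S:1
  CH2 → C:1 H:2
  CH(F) → C:1 H:1 F:1
  CH2OCH3 → C:2 H:5 O:1
Element totals:
  C: 6
  H: 13
  F: 1
  O: 1
  S: 1
Molecular formula: C6H13FOS.
  M = 6(12.011) + 13(1.008) + 18.998 + 15.999 + 32.06
    = 72.066 + 13.104 + 18.998 + 15.999 + 32.060 = 152.227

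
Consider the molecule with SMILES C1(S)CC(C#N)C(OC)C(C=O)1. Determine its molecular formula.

Atom tally by fragment:
  cyclopentane ring core → C:5 H:10
  (− 4 ring H displaced by substituents)
  + SH → S:1 H:1
  + CN → C:1 N:1
  + OCH3 → C:1 H:3 O:1
  + CHO → C:1 H:1 O:1
Element totals:
  C: 8
  H: 11
  N: 1
  O: 2
  S: 1

C8H11NO2S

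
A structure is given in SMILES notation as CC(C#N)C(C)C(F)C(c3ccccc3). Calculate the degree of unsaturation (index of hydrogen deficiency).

6

Atom tally by fragment:
  CH3 → C:1 H:3
  CH(CN) → C:2 H:1 N:1
  CH(CH3) → C:2 H:4
  CH(F) → C:1 H:1 F:1
  CH2C6H5 → C:7 H:7
Element totals:
  C: 13
  H: 16
  F: 1
  N: 1
Molecular formula: C13H16FN.
DoU = (2C + 2 + N − H − X) / 2 = (2·13 + 2 + 1 − 16 − 1) / 2 = 6.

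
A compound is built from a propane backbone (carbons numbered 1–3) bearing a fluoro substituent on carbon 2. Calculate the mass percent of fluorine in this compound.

30.60%

Atom tally by fragment:
  CH3 → C:1 H:3
  CH(F) → C:1 H:1 F:1
  CH3 → C:1 H:3
Element totals:
  C: 3
  H: 7
  F: 1
Molecular formula: C3H7F.
Molar mass = 62.087 g/mol.
Mass from F: 1 × 18.998 = 18.998 g/mol.
%F = 18.998 / 62.087 × 100 = 30.60%.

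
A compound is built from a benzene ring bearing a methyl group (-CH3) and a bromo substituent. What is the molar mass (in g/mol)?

171.04 g/mol

Atom tally by fragment:
  benzene ring core → C:6 H:6
  (− 2 ring H displaced by substituents)
  + CH3 → C:1 H:3
  + Br → Br:1
Element totals:
  C: 7
  H: 7
  Br: 1
Molecular formula: C7H7Br.
  M = 7(12.011) + 7(1.008) + 79.904
    = 84.077 + 7.056 + 79.904 = 171.037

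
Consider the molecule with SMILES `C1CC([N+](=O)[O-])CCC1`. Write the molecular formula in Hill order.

Atom tally by fragment:
  cyclohexane ring core → C:6 H:12
  (− 1 ring H displaced by substituents)
  + NO2 → N:1 O:2
Element totals:
  C: 6
  H: 11
  N: 1
  O: 2

C6H11NO2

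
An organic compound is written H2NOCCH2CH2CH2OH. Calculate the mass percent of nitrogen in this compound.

Atom tally by fragment:
  H2NOCCH2 → C:2 H:4 O:1 N:1
  CH2 → C:1 H:2
  CH2OH → C:1 H:3 O:1
Element totals:
  C: 4
  H: 9
  N: 1
  O: 2
Molecular formula: C4H9NO2.
Molar mass = 103.121 g/mol.
Mass from N: 1 × 14.007 = 14.007 g/mol.
%N = 14.007 / 103.121 × 100 = 13.58%.

13.58%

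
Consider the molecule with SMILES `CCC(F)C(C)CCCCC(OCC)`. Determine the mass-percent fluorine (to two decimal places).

Atom tally by fragment:
  CH3 → C:1 H:3
  CH2 → C:1 H:2
  CH(F) → C:1 H:1 F:1
  CH(CH3) → C:2 H:4
  CH2 → C:1 H:2
  CH2 → C:1 H:2
  CH2 → C:1 H:2
  CH2 → C:1 H:2
  CH2OC2H5 → C:3 H:7 O:1
Element totals:
  C: 12
  H: 25
  F: 1
  O: 1
Molecular formula: C12H25FO.
Molar mass = 204.329 g/mol.
Mass from F: 1 × 18.998 = 18.998 g/mol.
%F = 18.998 / 204.329 × 100 = 9.30%.

9.30%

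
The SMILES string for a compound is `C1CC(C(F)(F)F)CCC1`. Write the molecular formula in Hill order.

C7H11F3

Atom tally by fragment:
  cyclohexane ring core → C:6 H:12
  (− 1 ring H displaced by substituents)
  + CF3 → C:1 F:3
Element totals:
  C: 7
  H: 11
  F: 3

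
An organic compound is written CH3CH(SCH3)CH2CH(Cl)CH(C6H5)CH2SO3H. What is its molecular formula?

Atom tally by fragment:
  CH3 → C:1 H:3
  CH(SCH3) → C:2 H:4 S:1
  CH2 → C:1 H:2
  CH(Cl) → C:1 H:1 Cl:1
  CH(C6H5) → C:7 H:6
  CH2SO3H → C:1 H:3 S:1 O:3
Element totals:
  C: 13
  H: 19
  Cl: 1
  O: 3
  S: 2

C13H19ClO3S2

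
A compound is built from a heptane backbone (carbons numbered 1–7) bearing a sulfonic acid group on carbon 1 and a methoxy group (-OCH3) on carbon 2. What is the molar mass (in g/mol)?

210.29 g/mol

Atom tally by fragment:
  HO3SCH2 → C:1 H:3 S:1 O:3
  CH(OCH3) → C:2 H:4 O:1
  CH2 → C:1 H:2
  CH2 → C:1 H:2
  CH2 → C:1 H:2
  CH2 → C:1 H:2
  CH3 → C:1 H:3
Element totals:
  C: 8
  H: 18
  O: 4
  S: 1
Molecular formula: C8H18O4S.
  M = 8(12.011) + 18(1.008) + 4(15.999) + 32.06
    = 96.088 + 18.144 + 63.996 + 32.060 = 210.288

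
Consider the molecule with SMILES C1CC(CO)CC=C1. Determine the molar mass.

112.17 g/mol

Atom tally by fragment:
  cyclohexene ring core → C:6 H:10
  (− 1 ring H displaced by substituents)
  + CH2OH → C:1 H:3 O:1
Element totals:
  C: 7
  H: 12
  O: 1
Molecular formula: C7H12O.
  M = 7(12.011) + 12(1.008) + 15.999
    = 84.077 + 12.096 + 15.999 = 112.172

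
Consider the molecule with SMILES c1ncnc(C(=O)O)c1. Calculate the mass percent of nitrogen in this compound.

Atom tally by fragment:
  pyrimidine ring core → C:4 H:4 N:2
  (− 1 ring H displaced by substituents)
  + COOH → C:1 H:1 O:2
Element totals:
  C: 5
  H: 4
  N: 2
  O: 2
Molecular formula: C5H4N2O2.
Molar mass = 124.099 g/mol.
Mass from N: 2 × 14.007 = 28.014 g/mol.
%N = 28.014 / 124.099 × 100 = 22.57%.

22.57%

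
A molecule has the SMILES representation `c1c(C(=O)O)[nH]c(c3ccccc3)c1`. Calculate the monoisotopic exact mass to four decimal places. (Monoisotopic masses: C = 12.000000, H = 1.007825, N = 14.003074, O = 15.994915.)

187.0633

Atom tally by fragment:
  pyrrole ring core → C:4 H:5 N:1
  (− 2 ring H displaced by substituents)
  + COOH → C:1 H:1 O:2
  + C6H5 → C:6 H:5
Element totals:
  C: 11
  H: 9
  N: 1
  O: 2
Molecular formula: C11H9NO2.
  M = 11(12.0) + 9(1.007825) + 14.003074 + 2(15.994915)
    = 132.000000 + 9.070425 + 14.003074 + 31.989830 = 187.063329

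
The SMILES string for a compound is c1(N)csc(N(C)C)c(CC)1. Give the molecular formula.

Atom tally by fragment:
  thiophene ring core → C:4 H:4 S:1
  (− 3 ring H displaced by substituents)
  + NH2 → N:1 H:2
  + N(CH3)2 → N:1 C:2 H:6
  + C2H5 → C:2 H:5
Element totals:
  C: 8
  H: 14
  N: 2
  S: 1

C8H14N2S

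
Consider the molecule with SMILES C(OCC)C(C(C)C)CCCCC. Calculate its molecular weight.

186.34 g/mol

Atom tally by fragment:
  C2H5OCH2 → C:3 H:7 O:1
  CH(CH(CH3)2) → C:4 H:8
  CH2 → C:1 H:2
  CH2 → C:1 H:2
  CH2 → C:1 H:2
  CH2 → C:1 H:2
  CH3 → C:1 H:3
Element totals:
  C: 12
  H: 26
  O: 1
Molecular formula: C12H26O.
  M = 12(12.011) + 26(1.008) + 15.999
    = 144.132 + 26.208 + 15.999 = 186.339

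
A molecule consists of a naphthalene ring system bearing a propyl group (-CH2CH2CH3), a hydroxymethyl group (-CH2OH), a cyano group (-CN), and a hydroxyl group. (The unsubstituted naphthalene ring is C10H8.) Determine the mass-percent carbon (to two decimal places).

74.67%

Atom tally by fragment:
  naphthalene ring system core → C:10 H:8
  (− 4 ring H displaced by substituents)
  + CH2CH2CH3 → C:3 H:7
  + CH2OH → C:1 H:3 O:1
  + CN → C:1 N:1
  + OH → O:1 H:1
Element totals:
  C: 15
  H: 15
  N: 1
  O: 2
Molecular formula: C15H15NO2.
Molar mass = 241.290 g/mol.
Mass from C: 15 × 12.011 = 180.165 g/mol.
%C = 180.165 / 241.290 × 100 = 74.67%.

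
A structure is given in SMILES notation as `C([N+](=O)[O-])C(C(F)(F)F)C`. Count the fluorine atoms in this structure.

Atom tally by fragment:
  O2NCH2 → C:1 H:2 N:1 O:2
  CH(CF3) → C:2 H:1 F:3
  CH3 → C:1 H:3
Element totals:
  C: 4
  H: 6
  F: 3
  N: 1
  O: 2

3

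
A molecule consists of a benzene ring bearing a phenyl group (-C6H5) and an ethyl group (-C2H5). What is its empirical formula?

Atom tally by fragment:
  benzene ring core → C:6 H:6
  (− 2 ring H displaced by substituents)
  + C6H5 → C:6 H:5
  + C2H5 → C:2 H:5
Element totals:
  C: 14
  H: 14
Molecular formula: C14H14.
gcd of subscripts = 14; dividing each by 14:
  C: 14/14 = 1
  H: 14/14 = 1

CH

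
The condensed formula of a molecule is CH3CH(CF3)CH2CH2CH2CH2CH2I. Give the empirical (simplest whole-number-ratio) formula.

Element totals:
  C: 8
  H: 14
  F: 3
  I: 1
Molecular formula: C8H14F3I.
gcd of subscripts (8, 3, 14, 1) = 1, so the empirical formula equals the molecular formula.

C8H14F3I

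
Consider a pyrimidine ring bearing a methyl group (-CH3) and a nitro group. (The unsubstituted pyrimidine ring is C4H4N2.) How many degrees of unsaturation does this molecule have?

5

Atom tally by fragment:
  pyrimidine ring core → C:4 H:4 N:2
  (− 2 ring H displaced by substituents)
  + CH3 → C:1 H:3
  + NO2 → N:1 O:2
Element totals:
  C: 5
  H: 5
  N: 3
  O: 2
Molecular formula: C5H5N3O2.
DoU = (2C + 2 + N − H − X) / 2 = (2·5 + 2 + 3 − 5 − 0) / 2 = 5.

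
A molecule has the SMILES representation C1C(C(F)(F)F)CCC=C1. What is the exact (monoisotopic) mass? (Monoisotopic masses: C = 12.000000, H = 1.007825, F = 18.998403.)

150.0656

Atom tally by fragment:
  cyclohexene ring core → C:6 H:10
  (− 1 ring H displaced by substituents)
  + CF3 → C:1 F:3
Element totals:
  C: 7
  H: 9
  F: 3
Molecular formula: C7H9F3.
  M = 7(12.0) + 9(1.007825) + 3(18.998403)
    = 84.000000 + 9.070425 + 56.995209 = 150.065634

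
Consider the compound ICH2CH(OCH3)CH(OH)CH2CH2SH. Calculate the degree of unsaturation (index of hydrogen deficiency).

Element totals:
  C: 6
  H: 13
  I: 1
  O: 2
  S: 1
Molecular formula: C6H13IO2S.
DoU = (2C + 2 + N − H − X) / 2 = (2·6 + 2 + 0 − 13 − 1) / 2 = 0.

0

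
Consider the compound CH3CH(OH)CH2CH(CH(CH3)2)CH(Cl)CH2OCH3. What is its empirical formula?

Element totals:
  C: 10
  H: 21
  Cl: 1
  O: 2
Molecular formula: C10H21ClO2.
gcd of subscripts (10, 1, 21, 2) = 1, so the empirical formula equals the molecular formula.

C10H21ClO2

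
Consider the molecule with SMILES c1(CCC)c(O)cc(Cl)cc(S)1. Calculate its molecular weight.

Atom tally by fragment:
  benzene ring core → C:6 H:6
  (− 4 ring H displaced by substituents)
  + CH2CH2CH3 → C:3 H:7
  + OH → O:1 H:1
  + Cl → Cl:1
  + SH → S:1 H:1
Element totals:
  C: 9
  H: 11
  Cl: 1
  O: 1
  S: 1
Molecular formula: C9H11ClOS.
  M = 9(12.011) + 11(1.008) + 35.45 + 15.999 + 32.06
    = 108.099 + 11.088 + 35.450 + 15.999 + 32.060 = 202.696

202.70 g/mol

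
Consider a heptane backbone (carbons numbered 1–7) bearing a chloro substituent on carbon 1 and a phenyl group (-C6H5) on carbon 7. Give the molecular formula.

C13H19Cl

Atom tally by fragment:
  ClCH2 → C:1 H:2 Cl:1
  CH2 → C:1 H:2
  CH2 → C:1 H:2
  CH2 → C:1 H:2
  CH2 → C:1 H:2
  CH2 → C:1 H:2
  CH2C6H5 → C:7 H:7
Element totals:
  C: 13
  H: 19
  Cl: 1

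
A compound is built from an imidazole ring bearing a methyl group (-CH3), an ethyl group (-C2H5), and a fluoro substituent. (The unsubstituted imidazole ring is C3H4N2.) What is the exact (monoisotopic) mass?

Atom tally by fragment:
  imidazole ring core → C:3 H:4 N:2
  (− 3 ring H displaced by substituents)
  + CH3 → C:1 H:3
  + C2H5 → C:2 H:5
  + F → F:1
Element totals:
  C: 6
  H: 9
  F: 1
  N: 2
Molecular formula: C6H9FN2.
  M = 6(12.0) + 9(1.007825) + 18.998403 + 2(14.003074)
    = 72.000000 + 9.070425 + 18.998403 + 28.006148 = 128.074976

128.0750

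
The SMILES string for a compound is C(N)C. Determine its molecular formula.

C2H7N

Atom tally by fragment:
  H2NCH2 → C:1 H:4 N:1
  CH3 → C:1 H:3
Element totals:
  C: 2
  H: 7
  N: 1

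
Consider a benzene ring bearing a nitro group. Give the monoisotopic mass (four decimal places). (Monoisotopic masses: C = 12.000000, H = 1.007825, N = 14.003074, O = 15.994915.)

Atom tally by fragment:
  benzene ring core → C:6 H:6
  (− 1 ring H displaced by substituents)
  + NO2 → N:1 O:2
Element totals:
  C: 6
  H: 5
  N: 1
  O: 2
Molecular formula: C6H5NO2.
  M = 6(12.0) + 5(1.007825) + 14.003074 + 2(15.994915)
    = 72.000000 + 5.039125 + 14.003074 + 31.989830 = 123.032029

123.0320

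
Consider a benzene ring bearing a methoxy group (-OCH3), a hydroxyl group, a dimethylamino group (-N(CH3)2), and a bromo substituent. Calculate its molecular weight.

Atom tally by fragment:
  benzene ring core → C:6 H:6
  (− 4 ring H displaced by substituents)
  + OCH3 → C:1 H:3 O:1
  + OH → O:1 H:1
  + N(CH3)2 → N:1 C:2 H:6
  + Br → Br:1
Element totals:
  C: 9
  H: 12
  Br: 1
  N: 1
  O: 2
Molecular formula: C9H12BrNO2.
  M = 9(12.011) + 12(1.008) + 79.904 + 14.007 + 2(15.999)
    = 108.099 + 12.096 + 79.904 + 14.007 + 31.998 = 246.104

246.10 g/mol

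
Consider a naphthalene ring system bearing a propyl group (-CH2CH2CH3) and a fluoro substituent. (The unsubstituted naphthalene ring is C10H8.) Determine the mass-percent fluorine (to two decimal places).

Atom tally by fragment:
  naphthalene ring system core → C:10 H:8
  (− 2 ring H displaced by substituents)
  + CH2CH2CH3 → C:3 H:7
  + F → F:1
Element totals:
  C: 13
  H: 13
  F: 1
Molecular formula: C13H13F.
Molar mass = 188.245 g/mol.
Mass from F: 1 × 18.998 = 18.998 g/mol.
%F = 18.998 / 188.245 × 100 = 10.09%.

10.09%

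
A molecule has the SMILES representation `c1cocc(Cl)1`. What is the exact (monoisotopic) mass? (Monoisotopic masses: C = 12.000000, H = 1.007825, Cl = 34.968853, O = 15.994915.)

Atom tally by fragment:
  furan ring core → C:4 H:4 O:1
  (− 1 ring H displaced by substituents)
  + Cl → Cl:1
Element totals:
  C: 4
  H: 3
  Cl: 1
  O: 1
Molecular formula: C4H3ClO.
  M = 4(12.0) + 3(1.007825) + 34.968853 + 15.994915
    = 48.000000 + 3.023475 + 34.968853 + 15.994915 = 101.987243

101.9872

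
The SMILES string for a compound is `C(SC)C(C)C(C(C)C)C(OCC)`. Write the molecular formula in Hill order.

Atom tally by fragment:
  CH3SCH2 → C:2 H:5 S:1
  CH(CH3) → C:2 H:4
  CH(CH(CH3)2) → C:4 H:8
  CH2OC2H5 → C:3 H:7 O:1
Element totals:
  C: 11
  H: 24
  O: 1
  S: 1

C11H24OS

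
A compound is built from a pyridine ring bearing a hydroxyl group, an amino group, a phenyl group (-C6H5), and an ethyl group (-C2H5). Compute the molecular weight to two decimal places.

214.27 g/mol

Atom tally by fragment:
  pyridine ring core → C:5 H:5 N:1
  (− 4 ring H displaced by substituents)
  + OH → O:1 H:1
  + NH2 → N:1 H:2
  + C6H5 → C:6 H:5
  + C2H5 → C:2 H:5
Element totals:
  C: 13
  H: 14
  N: 2
  O: 1
Molecular formula: C13H14N2O.
  M = 13(12.011) + 14(1.008) + 2(14.007) + 15.999
    = 156.143 + 14.112 + 28.014 + 15.999 = 214.268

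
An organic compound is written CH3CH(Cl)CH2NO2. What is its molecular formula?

C3H6ClNO2

Element totals:
  C: 3
  H: 6
  Cl: 1
  N: 1
  O: 2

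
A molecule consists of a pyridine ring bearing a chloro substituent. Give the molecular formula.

C5H4ClN

Atom tally by fragment:
  pyridine ring core → C:5 H:5 N:1
  (− 1 ring H displaced by substituents)
  + Cl → Cl:1
Element totals:
  C: 5
  H: 4
  Cl: 1
  N: 1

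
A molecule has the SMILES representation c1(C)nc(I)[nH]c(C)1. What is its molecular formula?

Atom tally by fragment:
  imidazole ring core → C:3 H:4 N:2
  (− 3 ring H displaced by substituents)
  + CH3 → C:1 H:3
  + I → I:1
  + CH3 → C:1 H:3
Element totals:
  C: 5
  H: 7
  I: 1
  N: 2

C5H7IN2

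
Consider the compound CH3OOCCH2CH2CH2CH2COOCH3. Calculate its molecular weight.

Atom tally by fragment:
  CH3OOCCH2 → C:3 H:5 O:2
  CH2 → C:1 H:2
  CH2 → C:1 H:2
  CH2COOCH3 → C:3 H:5 O:2
Element totals:
  C: 8
  H: 14
  O: 4
Molecular formula: C8H14O4.
  M = 8(12.011) + 14(1.008) + 4(15.999)
    = 96.088 + 14.112 + 63.996 = 174.196

174.20 g/mol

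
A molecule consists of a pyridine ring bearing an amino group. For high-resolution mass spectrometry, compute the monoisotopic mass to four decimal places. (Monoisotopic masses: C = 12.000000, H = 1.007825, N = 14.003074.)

Atom tally by fragment:
  pyridine ring core → C:5 H:5 N:1
  (− 1 ring H displaced by substituents)
  + NH2 → N:1 H:2
Element totals:
  C: 5
  H: 6
  N: 2
Molecular formula: C5H6N2.
  M = 5(12.0) + 6(1.007825) + 2(14.003074)
    = 60.000000 + 6.046950 + 28.006148 = 94.053098

94.0531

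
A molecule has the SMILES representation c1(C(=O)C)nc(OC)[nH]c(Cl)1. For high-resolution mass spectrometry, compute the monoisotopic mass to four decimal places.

174.0196

Atom tally by fragment:
  imidazole ring core → C:3 H:4 N:2
  (− 3 ring H displaced by substituents)
  + COCH3 → C:2 H:3 O:1
  + OCH3 → C:1 H:3 O:1
  + Cl → Cl:1
Element totals:
  C: 6
  H: 7
  Cl: 1
  N: 2
  O: 2
Molecular formula: C6H7ClN2O2.
  M = 6(12.0) + 7(1.007825) + 34.968853 + 2(14.003074) + 2(15.994915)
    = 72.000000 + 7.054775 + 34.968853 + 28.006148 + 31.989830 = 174.019606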